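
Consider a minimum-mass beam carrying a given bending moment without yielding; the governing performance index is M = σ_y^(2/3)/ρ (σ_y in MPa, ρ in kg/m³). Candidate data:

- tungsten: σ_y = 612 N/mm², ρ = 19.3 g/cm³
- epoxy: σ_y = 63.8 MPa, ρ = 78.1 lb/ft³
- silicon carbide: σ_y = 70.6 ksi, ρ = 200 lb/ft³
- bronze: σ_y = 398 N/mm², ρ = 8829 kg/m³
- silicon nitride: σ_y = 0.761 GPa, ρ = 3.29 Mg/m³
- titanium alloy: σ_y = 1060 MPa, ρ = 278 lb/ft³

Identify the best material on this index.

Convert each candidate to consistent units, then evaluate M:
  tungsten: σ_y = 612.0 MPa, ρ = 19300 kg/m³
  epoxy: σ_y = 63.80 MPa, ρ = 1251 kg/m³
  silicon carbide: σ_y = 486.8 MPa, ρ = 3204 kg/m³
  bronze: σ_y = 398.0 MPa, ρ = 8829 kg/m³
  silicon nitride: σ_y = 761.0 MPa, ρ = 3290 kg/m³
  titanium alloy: σ_y = 1060 MPa, ρ = 4453 kg/m³
  silicon nitride: M = 25.3×10⁻³
  titanium alloy: M = 23.3×10⁻³
  silicon carbide: M = 19.3×10⁻³
  epoxy: M = 12.8×10⁻³
  bronze: M = 6.13×10⁻³
  tungsten: M = 3.73×10⁻³
Silicon nitride has the largest M.

silicon nitride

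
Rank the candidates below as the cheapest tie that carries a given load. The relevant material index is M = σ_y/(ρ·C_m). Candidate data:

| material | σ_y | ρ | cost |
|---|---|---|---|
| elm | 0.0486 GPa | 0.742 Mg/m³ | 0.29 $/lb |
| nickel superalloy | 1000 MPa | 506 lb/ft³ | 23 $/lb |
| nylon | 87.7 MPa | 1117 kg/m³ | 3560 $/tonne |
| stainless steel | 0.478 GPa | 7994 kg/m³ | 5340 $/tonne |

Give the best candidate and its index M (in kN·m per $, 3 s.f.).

After converting to SI:
  elm: σ_y = 48.60 MPa, ρ = 742.0 kg/m³, cost = 0.6393 $/kg
  nickel superalloy: σ_y = 1000 MPa, ρ = 8105 kg/m³, cost = 50.71 $/kg
  nylon: σ_y = 87.70 MPa, ρ = 1117 kg/m³, cost = 3.560 $/kg
  stainless steel: σ_y = 478.0 MPa, ρ = 7994 kg/m³, cost = 5.340 $/kg
  elm: M = 102 kN·m per $
  nylon: M = 22.1 kN·m per $
  stainless steel: M = 11.2 kN·m per $
  nickel superalloy: M = 2.43 kN·m per $
The maximum is for elm.

elm, M = 102 kN·m per $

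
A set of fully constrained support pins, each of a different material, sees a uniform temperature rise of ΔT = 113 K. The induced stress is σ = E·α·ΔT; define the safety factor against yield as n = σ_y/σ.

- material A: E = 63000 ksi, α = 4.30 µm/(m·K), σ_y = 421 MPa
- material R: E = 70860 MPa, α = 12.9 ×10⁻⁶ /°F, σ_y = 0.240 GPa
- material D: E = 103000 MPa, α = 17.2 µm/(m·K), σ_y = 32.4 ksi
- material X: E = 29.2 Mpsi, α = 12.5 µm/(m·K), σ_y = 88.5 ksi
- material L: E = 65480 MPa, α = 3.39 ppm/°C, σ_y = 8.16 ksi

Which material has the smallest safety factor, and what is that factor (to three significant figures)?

Converting E to GPa, α to ×10⁻⁶/K, σ_y to MPa, then σ and n for each:
  material A: E = 434.4, α = 4.30, σ_y = 421.0 → σ = 211 MPa, n = 1.99
  material R: E = 70.86, α = 23.2, σ_y = 240.0 → σ = 186 MPa, n = 1.29
  material D: E = 103.0, α = 17.2, σ_y = 223.4 → σ = 200 MPa, n = 1.12
  material X: E = 201.3, α = 12.5, σ_y = 610.2 → σ = 284 MPa, n = 2.15
  material L: E = 65.48, α = 3.39, σ_y = 56.26 → σ = 25.1 MPa, n = 2.24
The minimum is material D at n = 1.12.

material D, n = 1.12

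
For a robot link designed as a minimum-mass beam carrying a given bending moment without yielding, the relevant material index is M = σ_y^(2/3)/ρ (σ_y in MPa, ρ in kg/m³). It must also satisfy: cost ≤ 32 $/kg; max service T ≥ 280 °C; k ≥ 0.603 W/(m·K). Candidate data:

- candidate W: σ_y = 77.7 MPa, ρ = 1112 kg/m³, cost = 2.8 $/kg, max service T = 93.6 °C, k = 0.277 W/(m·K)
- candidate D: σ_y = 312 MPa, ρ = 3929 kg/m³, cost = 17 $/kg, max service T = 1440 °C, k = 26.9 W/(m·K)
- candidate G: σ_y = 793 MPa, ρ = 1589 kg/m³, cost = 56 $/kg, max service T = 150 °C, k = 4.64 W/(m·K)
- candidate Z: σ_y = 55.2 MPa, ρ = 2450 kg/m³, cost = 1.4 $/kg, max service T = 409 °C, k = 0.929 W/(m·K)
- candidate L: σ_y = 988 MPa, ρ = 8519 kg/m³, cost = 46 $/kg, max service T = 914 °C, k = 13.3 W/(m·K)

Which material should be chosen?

candidate D

Screen on constraints: cost ≤ 32 $/kg; max service T ≥ 280 °C; k ≥ 0.603 W/(m·K). Survivors: candidate D, candidate Z.
Per-candidate index values:
  candidate D: M = 11.7×10⁻³
  candidate Z: M = 5.92×10⁻³
Candidate D has the largest M.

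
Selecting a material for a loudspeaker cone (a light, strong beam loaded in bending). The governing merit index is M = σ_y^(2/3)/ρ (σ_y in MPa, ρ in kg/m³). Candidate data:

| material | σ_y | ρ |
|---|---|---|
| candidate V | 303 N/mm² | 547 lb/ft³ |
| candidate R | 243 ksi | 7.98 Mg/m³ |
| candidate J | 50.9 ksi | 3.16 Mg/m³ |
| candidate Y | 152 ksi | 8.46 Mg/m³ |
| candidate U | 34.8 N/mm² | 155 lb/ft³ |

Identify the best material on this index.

After converting to SI:
  candidate V: σ_y = 303.0 MPa, ρ = 8762 kg/m³
  candidate R: σ_y = 1675 MPa, ρ = 7980 kg/m³
  candidate J: σ_y = 350.9 MPa, ρ = 3160 kg/m³
  candidate Y: σ_y = 1048 MPa, ρ = 8460 kg/m³
  candidate U: σ_y = 34.80 MPa, ρ = 2483 kg/m³
  candidate R: M = 17.7×10⁻³
  candidate J: M = 15.7×10⁻³
  candidate Y: M = 12.2×10⁻³
  candidate V: M = 5.15×10⁻³
  candidate U: M = 4.29×10⁻³
The maximum is for candidate R.

candidate R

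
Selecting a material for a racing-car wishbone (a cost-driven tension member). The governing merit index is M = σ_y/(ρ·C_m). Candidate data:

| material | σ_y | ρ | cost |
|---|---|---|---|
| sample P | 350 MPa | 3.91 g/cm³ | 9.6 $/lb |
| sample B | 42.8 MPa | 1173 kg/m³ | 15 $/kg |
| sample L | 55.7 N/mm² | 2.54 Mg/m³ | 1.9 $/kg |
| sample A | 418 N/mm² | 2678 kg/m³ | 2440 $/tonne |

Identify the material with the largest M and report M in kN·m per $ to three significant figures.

Convert each candidate to consistent units, then evaluate M:
  sample P: σ_y = 350.0 MPa, ρ = 3910 kg/m³, cost = 21.16 $/kg
  sample B: σ_y = 42.80 MPa, ρ = 1173 kg/m³, cost = 15.00 $/kg
  sample L: σ_y = 55.70 MPa, ρ = 2540 kg/m³, cost = 1.900 $/kg
  sample A: σ_y = 418.0 MPa, ρ = 2678 kg/m³, cost = 2.440 $/kg
  sample A: M = 64.0 kN·m per $
  sample L: M = 11.5 kN·m per $
  sample P: M = 4.23 kN·m per $
  sample B: M = 2.43 kN·m per $
Sample A has the largest M.

sample A, M = 64.0 kN·m per $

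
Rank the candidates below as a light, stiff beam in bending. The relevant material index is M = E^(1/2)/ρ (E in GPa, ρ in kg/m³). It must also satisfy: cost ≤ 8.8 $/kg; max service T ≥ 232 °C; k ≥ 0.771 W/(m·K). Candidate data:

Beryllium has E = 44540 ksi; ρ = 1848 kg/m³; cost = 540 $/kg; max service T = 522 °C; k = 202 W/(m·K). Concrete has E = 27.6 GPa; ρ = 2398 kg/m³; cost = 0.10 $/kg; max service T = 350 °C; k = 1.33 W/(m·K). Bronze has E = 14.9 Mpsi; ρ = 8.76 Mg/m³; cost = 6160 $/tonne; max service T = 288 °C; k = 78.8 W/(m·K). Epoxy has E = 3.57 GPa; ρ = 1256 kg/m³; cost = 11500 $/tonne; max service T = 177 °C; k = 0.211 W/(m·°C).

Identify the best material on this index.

concrete

Screen on constraints: cost ≤ 8.8 $/kg; max service T ≥ 232 °C; k ≥ 0.771 W/(m·K). Survivors: concrete, bronze.
Putting every candidate on a common basis:
  concrete: E = 27.60 GPa, ρ = 2398 kg/m³
  bronze: E = 102.7 GPa, ρ = 8760 kg/m³
  concrete: M = 2.19×10⁻³
  bronze: M = 1.16×10⁻³
Highest index: concrete.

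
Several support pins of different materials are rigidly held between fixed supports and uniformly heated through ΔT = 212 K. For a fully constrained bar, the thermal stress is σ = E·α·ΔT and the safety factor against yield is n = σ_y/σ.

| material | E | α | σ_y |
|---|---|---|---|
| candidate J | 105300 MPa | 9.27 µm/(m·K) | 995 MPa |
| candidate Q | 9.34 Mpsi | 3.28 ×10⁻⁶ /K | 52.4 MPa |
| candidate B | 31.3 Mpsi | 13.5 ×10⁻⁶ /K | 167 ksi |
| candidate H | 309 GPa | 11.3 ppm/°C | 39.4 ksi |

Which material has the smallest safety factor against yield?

candidate H

In consistent units (E in GPa, α in ×10⁻⁶/K, σ_y in MPa):
  candidate J: E = 105.3, α = 9.27, σ_y = 995.0 → σ = 207 MPa, n = 4.81
  candidate Q: E = 64.40, α = 3.28, σ_y = 52.40 → σ = 44.8 MPa, n = 1.17
  candidate B: E = 215.8, α = 13.5, σ_y = 1151 → σ = 618 MPa, n = 1.86
  candidate H: E = 309.0, α = 11.3, σ_y = 271.7 → σ = 740 MPa, n = 0.367
The minimum is candidate H at n = 0.367.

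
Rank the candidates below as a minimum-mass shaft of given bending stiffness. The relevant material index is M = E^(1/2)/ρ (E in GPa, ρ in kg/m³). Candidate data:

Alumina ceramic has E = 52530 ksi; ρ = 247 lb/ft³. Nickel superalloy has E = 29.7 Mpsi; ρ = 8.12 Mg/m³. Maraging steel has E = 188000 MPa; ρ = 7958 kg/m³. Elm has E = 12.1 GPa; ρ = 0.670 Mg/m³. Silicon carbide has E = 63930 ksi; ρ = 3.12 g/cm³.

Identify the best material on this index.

silicon carbide

In SI units:
  alumina ceramic: E = 362.2 GPa, ρ = 3957 kg/m³
  nickel superalloy: E = 204.8 GPa, ρ = 8120 kg/m³
  maraging steel: E = 188.0 GPa, ρ = 7958 kg/m³
  elm: E = 12.10 GPa, ρ = 670.0 kg/m³
  silicon carbide: E = 440.8 GPa, ρ = 3120 kg/m³
  silicon carbide: M = 6.73×10⁻³
  elm: M = 5.19×10⁻³
  alumina ceramic: M = 4.81×10⁻³
  nickel superalloy: M = 1.76×10⁻³
  maraging steel: M = 1.72×10⁻³
Highest index: silicon carbide.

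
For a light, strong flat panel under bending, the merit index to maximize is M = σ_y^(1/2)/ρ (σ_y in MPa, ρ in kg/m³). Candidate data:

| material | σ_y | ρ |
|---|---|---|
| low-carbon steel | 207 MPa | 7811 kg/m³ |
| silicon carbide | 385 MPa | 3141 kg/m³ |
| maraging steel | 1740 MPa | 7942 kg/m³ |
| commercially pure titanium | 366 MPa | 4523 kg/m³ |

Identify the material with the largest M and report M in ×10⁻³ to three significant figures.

silicon carbide, M = 6.25×10⁻³

Computing M directly (units already consistent):
  silicon carbide: M = 6.25×10⁻³
  maraging steel: M = 5.25×10⁻³
  commercially pure titanium: M = 4.23×10⁻³
  low-carbon steel: M = 1.84×10⁻³
Highest index: silicon carbide.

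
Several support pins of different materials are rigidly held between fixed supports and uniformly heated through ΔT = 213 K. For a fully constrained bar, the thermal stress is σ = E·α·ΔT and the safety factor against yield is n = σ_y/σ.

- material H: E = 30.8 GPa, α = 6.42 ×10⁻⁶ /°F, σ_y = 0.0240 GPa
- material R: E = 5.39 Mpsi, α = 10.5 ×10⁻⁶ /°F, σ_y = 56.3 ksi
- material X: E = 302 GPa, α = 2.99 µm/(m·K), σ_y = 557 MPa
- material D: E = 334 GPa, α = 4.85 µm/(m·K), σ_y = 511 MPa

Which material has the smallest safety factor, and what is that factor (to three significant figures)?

With everything in SI (GPa, ×10⁻⁶/K, MPa):
  material H: E = 30.80, α = 11.6, σ_y = 24.00 → σ = 75.8 MPa, n = 0.317
  material R: E = 37.16, α = 18.9, σ_y = 388.2 → σ = 150 MPa, n = 2.59
  material X: E = 302.0, α = 2.99, σ_y = 557.0 → σ = 192 MPa, n = 2.90
  material D: E = 334.0, α = 4.85, σ_y = 511.0 → σ = 345 MPa, n = 1.48
Material H has the lowest safety factor, n = 0.317.

material H, n = 0.317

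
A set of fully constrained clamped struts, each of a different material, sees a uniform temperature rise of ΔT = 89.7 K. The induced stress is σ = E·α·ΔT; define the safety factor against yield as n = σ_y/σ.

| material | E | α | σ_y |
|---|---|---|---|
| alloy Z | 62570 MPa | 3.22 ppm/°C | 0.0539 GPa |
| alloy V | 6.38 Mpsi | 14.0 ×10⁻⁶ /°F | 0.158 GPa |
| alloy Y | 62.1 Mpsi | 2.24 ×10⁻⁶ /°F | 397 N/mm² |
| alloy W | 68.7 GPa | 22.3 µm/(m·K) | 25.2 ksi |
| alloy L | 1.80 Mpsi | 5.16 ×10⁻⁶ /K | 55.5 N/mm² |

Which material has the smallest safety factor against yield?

alloy W

Per material, after unit conversion:
  alloy Z: E = 62.57, α = 3.22, σ_y = 53.90 → σ = 18.1 MPa, n = 2.98
  alloy V: E = 43.99, α = 25.2, σ_y = 158.0 → σ = 99.4 MPa, n = 1.59
  alloy Y: E = 428.2, α = 4.03, σ_y = 397.0 → σ = 155 MPa, n = 2.56
  alloy W: E = 68.70, α = 22.3, σ_y = 173.7 → σ = 137 MPa, n = 1.26
  alloy L: E = 12.41, α = 5.16, σ_y = 55.50 → σ = 5.74 MPa, n = 9.66
Alloy W has the lowest safety factor, n = 1.26.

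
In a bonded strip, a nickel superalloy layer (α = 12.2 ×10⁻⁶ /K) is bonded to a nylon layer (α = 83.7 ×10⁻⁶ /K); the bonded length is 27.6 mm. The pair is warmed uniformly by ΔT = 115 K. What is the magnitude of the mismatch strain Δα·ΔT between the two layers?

8.22×10⁻³

Δα = |12.2 − 83.7|×10⁻⁶/K = 71.5×10⁻⁶/K.
Mismatch strain = Δα·ΔT = 71.5×10⁻⁶ × 115.0 = 8.22×10⁻³.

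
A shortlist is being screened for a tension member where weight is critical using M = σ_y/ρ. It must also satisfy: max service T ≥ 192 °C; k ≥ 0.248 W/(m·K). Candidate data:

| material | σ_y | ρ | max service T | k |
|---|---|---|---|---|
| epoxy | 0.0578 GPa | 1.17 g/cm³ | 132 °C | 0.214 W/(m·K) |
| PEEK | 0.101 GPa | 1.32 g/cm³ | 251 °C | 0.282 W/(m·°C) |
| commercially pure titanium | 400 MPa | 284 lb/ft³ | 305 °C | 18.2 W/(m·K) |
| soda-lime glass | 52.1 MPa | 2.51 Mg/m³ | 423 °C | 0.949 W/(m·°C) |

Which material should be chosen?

Screen on constraints: max service T ≥ 192 °C; k ≥ 0.248 W/(m·K). Survivors: PEEK, commercially pure titanium, soda-lime glass.
Convert each candidate to consistent units, then evaluate M:
  PEEK: σ_y = 101.0 MPa, ρ = 1320 kg/m³
  commercially pure titanium: σ_y = 400.0 MPa, ρ = 4549 kg/m³
  soda-lime glass: σ_y = 52.10 MPa, ρ = 2510 kg/m³
  commercially pure titanium: M = 87.9 kN·m/kg
  PEEK: M = 76.5 kN·m/kg
  soda-lime glass: M = 20.8 kN·m/kg
Commercially pure titanium has the largest M.

commercially pure titanium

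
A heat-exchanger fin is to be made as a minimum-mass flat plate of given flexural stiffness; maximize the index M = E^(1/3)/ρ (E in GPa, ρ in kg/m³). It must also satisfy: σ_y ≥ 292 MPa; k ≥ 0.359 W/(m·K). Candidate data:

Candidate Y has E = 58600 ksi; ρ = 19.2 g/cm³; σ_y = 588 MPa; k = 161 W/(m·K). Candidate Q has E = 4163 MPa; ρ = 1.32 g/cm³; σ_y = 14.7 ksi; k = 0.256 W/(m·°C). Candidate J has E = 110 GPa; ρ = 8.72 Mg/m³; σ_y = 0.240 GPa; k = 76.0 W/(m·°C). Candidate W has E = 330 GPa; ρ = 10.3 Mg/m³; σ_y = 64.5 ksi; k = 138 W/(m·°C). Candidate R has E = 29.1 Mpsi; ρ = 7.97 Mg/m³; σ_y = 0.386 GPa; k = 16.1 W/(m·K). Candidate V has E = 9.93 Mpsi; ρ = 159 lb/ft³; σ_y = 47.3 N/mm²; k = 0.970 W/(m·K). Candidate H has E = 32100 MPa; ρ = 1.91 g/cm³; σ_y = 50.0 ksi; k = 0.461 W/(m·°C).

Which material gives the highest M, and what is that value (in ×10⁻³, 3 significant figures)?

candidate H, M = 1.66×10⁻³

Screen on constraints: σ_y ≥ 292 MPa; k ≥ 0.359 W/(m·K). Survivors: candidate Y, candidate W, candidate R, candidate H.
Convert each candidate to consistent units, then evaluate M:
  candidate Y: E = 404.0 GPa, ρ = 19200 kg/m³
  candidate W: E = 330.0 GPa, ρ = 10300 kg/m³
  candidate R: E = 200.6 GPa, ρ = 7970 kg/m³
  candidate H: E = 32.10 GPa, ρ = 1910 kg/m³
  candidate H: M = 1.66×10⁻³
  candidate R: M = 0.735×10⁻³
  candidate W: M = 0.671×10⁻³
  candidate Y: M = 0.385×10⁻³
Candidate H has the largest M.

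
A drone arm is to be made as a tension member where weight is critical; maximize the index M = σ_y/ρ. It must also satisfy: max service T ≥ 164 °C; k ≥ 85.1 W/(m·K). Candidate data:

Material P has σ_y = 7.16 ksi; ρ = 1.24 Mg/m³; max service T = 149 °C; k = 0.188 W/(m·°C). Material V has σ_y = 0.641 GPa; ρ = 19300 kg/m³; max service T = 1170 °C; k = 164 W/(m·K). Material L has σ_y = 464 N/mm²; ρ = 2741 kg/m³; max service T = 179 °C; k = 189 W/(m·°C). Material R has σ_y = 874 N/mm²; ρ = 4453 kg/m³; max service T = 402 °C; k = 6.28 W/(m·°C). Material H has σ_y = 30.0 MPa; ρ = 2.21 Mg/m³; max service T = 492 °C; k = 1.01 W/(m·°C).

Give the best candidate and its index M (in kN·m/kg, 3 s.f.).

material L, M = 169 kN·m/kg

Screen on constraints: max service T ≥ 164 °C; k ≥ 85.1 W/(m·K). Survivors: material V, material L.
In SI units:
  material V: σ_y = 641.0 MPa, ρ = 19300 kg/m³
  material L: σ_y = 464.0 MPa, ρ = 2741 kg/m³
  material L: M = 169 kN·m/kg
  material V: M = 33.2 kN·m/kg
Material L ranks first.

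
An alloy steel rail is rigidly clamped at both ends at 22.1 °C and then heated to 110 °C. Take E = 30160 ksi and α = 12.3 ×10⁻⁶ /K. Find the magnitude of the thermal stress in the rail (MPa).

225 MPa

E = 30160 ksi = 207.9 GPa.
ΔT = 87.90 K. Constrained thermal stress σ = E·α·ΔT = 207.9×10³ MPa × 12.3×10⁻⁶ × 87.90 = 225 MPa (compressive).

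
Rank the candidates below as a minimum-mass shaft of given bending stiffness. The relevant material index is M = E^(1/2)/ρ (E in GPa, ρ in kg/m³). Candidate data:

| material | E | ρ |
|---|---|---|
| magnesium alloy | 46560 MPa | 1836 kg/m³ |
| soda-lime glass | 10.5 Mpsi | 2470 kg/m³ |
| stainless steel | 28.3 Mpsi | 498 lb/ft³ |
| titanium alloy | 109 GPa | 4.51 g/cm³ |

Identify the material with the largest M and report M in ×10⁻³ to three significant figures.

In SI units:
  magnesium alloy: E = 46.56 GPa, ρ = 1836 kg/m³
  soda-lime glass: E = 72.39 GPa, ρ = 2470 kg/m³
  stainless steel: E = 195.1 GPa, ρ = 7977 kg/m³
  titanium alloy: E = 109.0 GPa, ρ = 4510 kg/m³
  magnesium alloy: M = 3.72×10⁻³
  soda-lime glass: M = 3.44×10⁻³
  titanium alloy: M = 2.31×10⁻³
  stainless steel: M = 1.75×10⁻³
The maximum is for magnesium alloy.

magnesium alloy, M = 3.72×10⁻³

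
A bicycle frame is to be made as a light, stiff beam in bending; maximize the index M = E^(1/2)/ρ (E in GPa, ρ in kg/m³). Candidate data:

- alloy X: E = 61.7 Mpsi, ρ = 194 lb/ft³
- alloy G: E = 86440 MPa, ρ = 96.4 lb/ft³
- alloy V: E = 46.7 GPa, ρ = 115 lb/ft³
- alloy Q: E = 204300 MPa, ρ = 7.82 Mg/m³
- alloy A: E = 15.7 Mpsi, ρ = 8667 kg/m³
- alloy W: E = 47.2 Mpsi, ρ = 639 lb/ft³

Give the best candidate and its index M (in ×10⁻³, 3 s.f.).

Normalizing units and computing the index:
  alloy X: E = 425.4 GPa, ρ = 3108 kg/m³
  alloy G: E = 86.44 GPa, ρ = 1544 kg/m³
  alloy V: E = 46.70 GPa, ρ = 1842 kg/m³
  alloy Q: E = 204.3 GPa, ρ = 7820 kg/m³
  alloy A: E = 108.2 GPa, ρ = 8667 kg/m³
  alloy W: E = 325.4 GPa, ρ = 10240 kg/m³
  alloy X: M = 6.64×10⁻³
  alloy G: M = 6.02×10⁻³
  alloy V: M = 3.71×10⁻³
  alloy Q: M = 1.83×10⁻³
  alloy W: M = 1.76×10⁻³
  alloy A: M = 1.20×10⁻³
Alloy X ranks first.

alloy X, M = 6.64×10⁻³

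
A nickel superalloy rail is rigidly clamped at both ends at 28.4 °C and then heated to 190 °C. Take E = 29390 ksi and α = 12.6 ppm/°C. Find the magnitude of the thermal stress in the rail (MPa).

E = 29390 ksi = 202.6 GPa.
ΔT = 161.6 K. Constrained thermal stress σ = E·α·ΔT = 202.6×10³ MPa × 12.6×10⁻⁶ × 161.6 = 413 MPa (compressive).

413 MPa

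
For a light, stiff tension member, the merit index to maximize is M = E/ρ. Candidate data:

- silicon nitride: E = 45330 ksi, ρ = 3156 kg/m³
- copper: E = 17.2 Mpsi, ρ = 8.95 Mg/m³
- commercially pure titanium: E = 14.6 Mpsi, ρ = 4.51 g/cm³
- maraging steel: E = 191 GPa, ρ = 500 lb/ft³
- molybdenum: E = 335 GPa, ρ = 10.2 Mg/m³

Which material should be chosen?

silicon nitride

Normalizing units and computing the index:
  silicon nitride: E = 312.5 GPa, ρ = 3156 kg/m³
  copper: E = 118.6 GPa, ρ = 8950 kg/m³
  commercially pure titanium: E = 100.7 GPa, ρ = 4510 kg/m³
  maraging steel: E = 191.0 GPa, ρ = 8009 kg/m³
  molybdenum: E = 335.0 GPa, ρ = 10200 kg/m³
  silicon nitride: M = 99.0 MN·m/kg
  molybdenum: M = 32.8 MN·m/kg
  maraging steel: M = 23.8 MN·m/kg
  commercially pure titanium: M = 22.3 MN·m/kg
  copper: M = 13.3 MN·m/kg
Silicon nitride has the largest M.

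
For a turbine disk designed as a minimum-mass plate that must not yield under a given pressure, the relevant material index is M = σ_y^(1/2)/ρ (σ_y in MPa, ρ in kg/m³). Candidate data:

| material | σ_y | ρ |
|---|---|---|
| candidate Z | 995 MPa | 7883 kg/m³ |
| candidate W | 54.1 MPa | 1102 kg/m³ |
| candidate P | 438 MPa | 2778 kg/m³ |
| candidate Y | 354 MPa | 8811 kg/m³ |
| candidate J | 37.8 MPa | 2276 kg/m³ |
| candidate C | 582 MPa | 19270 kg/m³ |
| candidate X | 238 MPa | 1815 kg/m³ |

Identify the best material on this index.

candidate X

Evaluate M for each candidate:
  candidate X: M = 8.50×10⁻³
  candidate P: M = 7.53×10⁻³
  candidate W: M = 6.67×10⁻³
  candidate Z: M = 4.00×10⁻³
  candidate J: M = 2.70×10⁻³
  candidate Y: M = 2.14×10⁻³
  candidate C: M = 1.25×10⁻³
Candidate X ranks first.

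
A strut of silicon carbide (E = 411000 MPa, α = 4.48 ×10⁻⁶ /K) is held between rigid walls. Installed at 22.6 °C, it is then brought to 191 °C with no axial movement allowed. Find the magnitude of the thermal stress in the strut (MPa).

310 MPa

E = 411000 MPa = 411.0 GPa.
ΔT = 168.4 K. Constrained thermal stress σ = E·α·ΔT = 411.0×10³ MPa × 4.48×10⁻⁶ × 168.4 = 310 MPa (compressive).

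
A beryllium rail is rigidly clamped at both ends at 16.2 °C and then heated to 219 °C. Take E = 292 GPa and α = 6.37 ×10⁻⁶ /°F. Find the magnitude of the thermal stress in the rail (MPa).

679 MPa

α = 6.37×10⁻⁶/°F × 9/5 = 11.5×10⁻⁶/K.
ΔT = 202.8 K. Constrained thermal stress σ = E·α·ΔT = 292.0×10³ MPa × 11.5×10⁻⁶ × 202.8 = 679 MPa (compressive).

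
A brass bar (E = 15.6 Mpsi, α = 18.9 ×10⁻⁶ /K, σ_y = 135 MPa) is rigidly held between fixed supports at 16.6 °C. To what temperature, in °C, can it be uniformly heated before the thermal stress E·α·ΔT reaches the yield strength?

E = 15.6 Mpsi = 107.6 GPa.
E·α·ΔT = 135.0 MPa ⇒ ΔT = 135.0 / (107.6×10³ × 18.9×10⁻⁶) = 66.41 K.
T = 16.6 + 66.41 = 83.01 °C.

83.0 °C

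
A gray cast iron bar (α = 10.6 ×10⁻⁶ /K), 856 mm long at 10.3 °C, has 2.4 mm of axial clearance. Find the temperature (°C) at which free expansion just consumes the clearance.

α·L₀·ΔT = 2.4 mm ⇒ ΔT = 2.4 / (10.6×10⁻⁶ × 856.0) = 264.5 K.
T = 10.3 + 264.5 = 274.8 °C.

275 °C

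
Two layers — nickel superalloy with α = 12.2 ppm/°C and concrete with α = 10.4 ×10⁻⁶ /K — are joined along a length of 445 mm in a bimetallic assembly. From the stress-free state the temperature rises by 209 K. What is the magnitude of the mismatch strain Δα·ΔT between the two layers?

Δα = |12.2 − 10.4|×10⁻⁶/K = 1.80×10⁻⁶/K.
Mismatch strain = Δα·ΔT = 1.80×10⁻⁶ × 209.0 = 3.76×10⁻⁴.

3.76×10⁻⁴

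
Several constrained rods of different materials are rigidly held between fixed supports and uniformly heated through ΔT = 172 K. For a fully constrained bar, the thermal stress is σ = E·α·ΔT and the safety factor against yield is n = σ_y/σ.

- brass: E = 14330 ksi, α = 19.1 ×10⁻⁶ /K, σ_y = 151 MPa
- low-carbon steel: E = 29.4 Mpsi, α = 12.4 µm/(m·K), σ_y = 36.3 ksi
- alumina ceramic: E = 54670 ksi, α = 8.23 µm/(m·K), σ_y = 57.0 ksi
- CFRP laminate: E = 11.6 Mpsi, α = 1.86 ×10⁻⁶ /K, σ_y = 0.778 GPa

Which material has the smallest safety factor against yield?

Per material, after unit conversion:
  brass: E = 98.80, α = 19.1, σ_y = 151.0 → σ = 325 MPa, n = 0.465
  low-carbon steel: E = 202.7, α = 12.4, σ_y = 250.3 → σ = 432 MPa, n = 0.579
  alumina ceramic: E = 376.9, α = 8.23, σ_y = 393.0 → σ = 534 MPa, n = 0.737
  CFRP laminate: E = 79.98, α = 1.86, σ_y = 778.0 → σ = 25.6 MPa, n = 30.4
Brass has the lowest safety factor, n = 0.465.

brass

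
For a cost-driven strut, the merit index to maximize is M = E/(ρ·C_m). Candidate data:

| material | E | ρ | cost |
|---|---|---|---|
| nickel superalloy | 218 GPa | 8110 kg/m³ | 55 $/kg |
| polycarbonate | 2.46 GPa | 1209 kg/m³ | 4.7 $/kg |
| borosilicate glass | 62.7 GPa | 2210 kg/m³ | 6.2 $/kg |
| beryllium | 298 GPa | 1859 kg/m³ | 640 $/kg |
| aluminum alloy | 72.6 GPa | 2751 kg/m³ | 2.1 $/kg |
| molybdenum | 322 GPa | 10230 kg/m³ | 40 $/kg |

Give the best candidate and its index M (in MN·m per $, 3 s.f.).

aluminum alloy, M = 12.6 MN·m per $

Computing M directly (units already consistent):
  aluminum alloy: M = 12.6 MN·m per $
  borosilicate glass: M = 4.58 MN·m per $
  molybdenum: M = 0.787 MN·m per $
  nickel superalloy: M = 0.489 MN·m per $
  polycarbonate: M = 0.433 MN·m per $
  beryllium: M = 0.250 MN·m per $
The maximum is for aluminum alloy.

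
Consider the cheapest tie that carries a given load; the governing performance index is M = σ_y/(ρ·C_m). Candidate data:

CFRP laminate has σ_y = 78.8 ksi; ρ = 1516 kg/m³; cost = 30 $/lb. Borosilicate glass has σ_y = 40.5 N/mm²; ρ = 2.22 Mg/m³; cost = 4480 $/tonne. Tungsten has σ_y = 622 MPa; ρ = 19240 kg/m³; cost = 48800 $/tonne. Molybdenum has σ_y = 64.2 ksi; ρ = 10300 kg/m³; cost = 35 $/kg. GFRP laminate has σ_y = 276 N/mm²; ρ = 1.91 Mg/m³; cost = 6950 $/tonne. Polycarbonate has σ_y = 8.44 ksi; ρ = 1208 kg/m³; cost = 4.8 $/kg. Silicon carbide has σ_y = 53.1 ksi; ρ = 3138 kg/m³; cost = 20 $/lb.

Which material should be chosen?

GFRP laminate

After converting to SI:
  CFRP laminate: σ_y = 543.3 MPa, ρ = 1516 kg/m³, cost = 66.14 $/kg
  borosilicate glass: σ_y = 40.50 MPa, ρ = 2220 kg/m³, cost = 4.480 $/kg
  tungsten: σ_y = 622.0 MPa, ρ = 19240 kg/m³, cost = 48.80 $/kg
  molybdenum: σ_y = 442.6 MPa, ρ = 10300 kg/m³, cost = 35.00 $/kg
  GFRP laminate: σ_y = 276.0 MPa, ρ = 1910 kg/m³, cost = 6.950 $/kg
  polycarbonate: σ_y = 58.19 MPa, ρ = 1208 kg/m³, cost = 4.800 $/kg
  silicon carbide: σ_y = 366.1 MPa, ρ = 3138 kg/m³, cost = 44.09 $/kg
  GFRP laminate: M = 20.8 kN·m per $
  polycarbonate: M = 10.0 kN·m per $
  CFRP laminate: M = 5.42 kN·m per $
  borosilicate glass: M = 4.07 kN·m per $
  silicon carbide: M = 2.65 kN·m per $
  molybdenum: M = 1.23 kN·m per $
  tungsten: M = 0.662 kN·m per $
The maximum is for GFRP laminate.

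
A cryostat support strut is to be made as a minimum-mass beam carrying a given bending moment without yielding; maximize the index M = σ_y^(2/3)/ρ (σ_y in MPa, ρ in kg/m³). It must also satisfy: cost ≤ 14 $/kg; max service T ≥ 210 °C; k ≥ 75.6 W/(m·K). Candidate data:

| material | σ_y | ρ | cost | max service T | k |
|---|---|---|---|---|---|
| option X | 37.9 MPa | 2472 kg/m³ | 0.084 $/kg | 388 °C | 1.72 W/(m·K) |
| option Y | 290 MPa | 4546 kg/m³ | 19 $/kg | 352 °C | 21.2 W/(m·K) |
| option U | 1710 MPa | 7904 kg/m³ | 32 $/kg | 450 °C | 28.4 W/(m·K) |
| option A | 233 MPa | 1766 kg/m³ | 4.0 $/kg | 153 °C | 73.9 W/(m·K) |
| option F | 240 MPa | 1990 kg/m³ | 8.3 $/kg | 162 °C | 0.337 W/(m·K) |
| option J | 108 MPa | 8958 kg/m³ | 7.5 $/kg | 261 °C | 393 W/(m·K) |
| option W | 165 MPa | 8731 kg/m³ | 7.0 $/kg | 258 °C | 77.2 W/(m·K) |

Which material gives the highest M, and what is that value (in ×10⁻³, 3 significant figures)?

Screen on constraints: cost ≤ 14 $/kg; max service T ≥ 210 °C; k ≥ 75.6 W/(m·K). Survivors: option J, option W.
Per-candidate index values:
  option W: M = 3.45×10⁻³
  option J: M = 2.53×10⁻³
Option W has the largest M.

option W, M = 3.45×10⁻³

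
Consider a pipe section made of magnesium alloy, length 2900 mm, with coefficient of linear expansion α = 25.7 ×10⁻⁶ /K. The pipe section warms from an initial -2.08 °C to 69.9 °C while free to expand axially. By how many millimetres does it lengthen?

ΔT = 69.9 − (-2.08) = 71.98 K.
ΔL = α·L₀·ΔT = 25.7×10⁻⁶ × 2900 mm × 71.98 K = 5.36 mm.

5.36 mm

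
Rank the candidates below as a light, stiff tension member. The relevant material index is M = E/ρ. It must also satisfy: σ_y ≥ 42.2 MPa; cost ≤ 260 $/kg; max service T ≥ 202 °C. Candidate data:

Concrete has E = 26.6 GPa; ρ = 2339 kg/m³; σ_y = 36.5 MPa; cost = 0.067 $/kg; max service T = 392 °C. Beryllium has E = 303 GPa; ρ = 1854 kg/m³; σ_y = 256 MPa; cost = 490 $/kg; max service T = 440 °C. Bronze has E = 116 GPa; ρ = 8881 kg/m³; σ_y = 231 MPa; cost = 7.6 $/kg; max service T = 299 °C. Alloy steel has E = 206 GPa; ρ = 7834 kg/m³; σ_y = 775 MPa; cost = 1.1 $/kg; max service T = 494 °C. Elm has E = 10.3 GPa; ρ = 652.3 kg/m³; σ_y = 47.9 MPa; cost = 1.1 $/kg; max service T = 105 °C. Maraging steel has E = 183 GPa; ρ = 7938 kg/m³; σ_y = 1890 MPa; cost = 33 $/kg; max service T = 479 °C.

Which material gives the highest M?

alloy steel

Screen on constraints: σ_y ≥ 42.2 MPa; cost ≤ 260 $/kg; max service T ≥ 202 °C. Survivors: bronze, alloy steel, maraging steel.
Evaluate M for each candidate:
  alloy steel: M = 26.3 MN·m/kg
  maraging steel: M = 23.1 MN·m/kg
  bronze: M = 13.1 MN·m/kg
Highest index: alloy steel.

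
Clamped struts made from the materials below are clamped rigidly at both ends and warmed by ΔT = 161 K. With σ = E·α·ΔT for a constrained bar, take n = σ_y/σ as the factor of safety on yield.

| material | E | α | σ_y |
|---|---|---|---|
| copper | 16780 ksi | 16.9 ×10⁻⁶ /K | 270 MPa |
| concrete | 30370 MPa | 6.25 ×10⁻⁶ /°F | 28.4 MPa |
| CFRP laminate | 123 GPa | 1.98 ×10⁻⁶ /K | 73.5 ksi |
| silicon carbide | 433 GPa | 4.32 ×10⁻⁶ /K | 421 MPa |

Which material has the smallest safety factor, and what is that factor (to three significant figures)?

concrete, n = 0.516

Per material, after unit conversion:
  copper: E = 115.7, α = 16.9, σ_y = 270.0 → σ = 315 MPa, n = 0.858
  concrete: E = 30.37, α = 11.2, σ_y = 28.40 → σ = 55.0 MPa, n = 0.516
  CFRP laminate: E = 123.0, α = 1.98, σ_y = 506.8 → σ = 39.2 MPa, n = 12.9
  silicon carbide: E = 433.0, α = 4.32, σ_y = 421.0 → σ = 301 MPa, n = 1.40
The minimum is concrete at n = 0.516.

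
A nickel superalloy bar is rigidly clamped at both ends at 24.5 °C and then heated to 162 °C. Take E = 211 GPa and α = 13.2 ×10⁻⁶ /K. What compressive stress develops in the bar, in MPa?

ΔT = 137.5 K. Constrained thermal stress σ = E·α·ΔT = 211.0×10³ MPa × 13.2×10⁻⁶ × 137.5 = 383 MPa (compressive).

383 MPa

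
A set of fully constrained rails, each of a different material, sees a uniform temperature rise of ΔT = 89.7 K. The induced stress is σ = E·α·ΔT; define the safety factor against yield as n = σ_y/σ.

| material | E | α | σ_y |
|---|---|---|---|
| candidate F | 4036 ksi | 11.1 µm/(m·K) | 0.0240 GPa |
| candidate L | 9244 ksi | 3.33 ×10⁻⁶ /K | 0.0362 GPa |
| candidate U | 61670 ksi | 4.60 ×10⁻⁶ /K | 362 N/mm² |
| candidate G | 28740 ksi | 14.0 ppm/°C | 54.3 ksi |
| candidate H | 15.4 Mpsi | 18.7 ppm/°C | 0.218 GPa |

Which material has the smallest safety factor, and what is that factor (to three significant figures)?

candidate F, n = 0.866

In consistent units (E in GPa, α in ×10⁻⁶/K, σ_y in MPa):
  candidate F: E = 27.83, α = 11.1, σ_y = 24.00 → σ = 27.7 MPa, n = 0.866
  candidate L: E = 63.74, α = 3.33, σ_y = 36.20 → σ = 19.0 MPa, n = 1.90
  candidate U: E = 425.2, α = 4.60, σ_y = 362.0 → σ = 175 MPa, n = 2.06
  candidate G: E = 198.2, α = 14.0, σ_y = 374.4 → σ = 249 MPa, n = 1.50
  candidate H: E = 106.2, α = 18.7, σ_y = 218.0 → σ = 178 MPa, n = 1.22
The minimum is candidate F at n = 0.866.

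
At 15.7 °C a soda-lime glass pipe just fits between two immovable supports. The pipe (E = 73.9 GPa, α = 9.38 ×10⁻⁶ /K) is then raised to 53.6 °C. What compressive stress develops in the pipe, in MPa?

ΔT = 37.90 K. Constrained thermal stress σ = E·α·ΔT = 73.90×10³ MPa × 9.38×10⁻⁶ × 37.90 = 26.3 MPa (compressive).

26.3 MPa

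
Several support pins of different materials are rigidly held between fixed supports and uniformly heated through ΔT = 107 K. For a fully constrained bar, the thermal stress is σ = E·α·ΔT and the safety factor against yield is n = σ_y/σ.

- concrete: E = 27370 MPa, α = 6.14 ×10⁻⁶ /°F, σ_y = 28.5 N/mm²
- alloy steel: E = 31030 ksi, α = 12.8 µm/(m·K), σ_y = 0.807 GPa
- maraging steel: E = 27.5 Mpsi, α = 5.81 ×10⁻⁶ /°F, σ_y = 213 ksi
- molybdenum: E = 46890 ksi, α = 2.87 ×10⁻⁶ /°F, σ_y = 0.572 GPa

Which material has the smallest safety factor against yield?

In consistent units (E in GPa, α in ×10⁻⁶/K, σ_y in MPa):
  concrete: E = 27.37, α = 11.1, σ_y = 28.50 → σ = 32.4 MPa, n = 0.881
  alloy steel: E = 213.9, α = 12.8, σ_y = 807.0 → σ = 293 MPa, n = 2.75
  maraging steel: E = 189.6, α = 10.5, σ_y = 1469 → σ = 212 MPa, n = 6.92
  molybdenum: E = 323.3, α = 5.17, σ_y = 572.0 → σ = 179 MPa, n = 3.20
The minimum is concrete at n = 0.881.

concrete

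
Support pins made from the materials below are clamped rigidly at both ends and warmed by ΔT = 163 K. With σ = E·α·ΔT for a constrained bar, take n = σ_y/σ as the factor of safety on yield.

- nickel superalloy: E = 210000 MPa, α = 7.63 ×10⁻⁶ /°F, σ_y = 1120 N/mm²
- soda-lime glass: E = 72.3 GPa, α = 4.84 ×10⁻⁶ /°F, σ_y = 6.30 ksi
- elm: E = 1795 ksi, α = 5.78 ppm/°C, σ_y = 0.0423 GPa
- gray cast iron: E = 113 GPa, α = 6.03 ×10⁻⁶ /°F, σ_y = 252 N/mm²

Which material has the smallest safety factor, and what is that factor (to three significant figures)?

soda-lime glass, n = 0.423

In consistent units (E in GPa, α in ×10⁻⁶/K, σ_y in MPa):
  nickel superalloy: E = 210.0, α = 13.7, σ_y = 1120 → σ = 470 MPa, n = 2.38
  soda-lime glass: E = 72.30, α = 8.71, σ_y = 43.44 → σ = 103 MPa, n = 0.423
  elm: E = 12.38, α = 5.78, σ_y = 42.30 → σ = 11.7 MPa, n = 3.63
  gray cast iron: E = 113.0, α = 10.9, σ_y = 252.0 → σ = 200 MPa, n = 1.26
Smallest n: soda-lime glass with n = 0.423.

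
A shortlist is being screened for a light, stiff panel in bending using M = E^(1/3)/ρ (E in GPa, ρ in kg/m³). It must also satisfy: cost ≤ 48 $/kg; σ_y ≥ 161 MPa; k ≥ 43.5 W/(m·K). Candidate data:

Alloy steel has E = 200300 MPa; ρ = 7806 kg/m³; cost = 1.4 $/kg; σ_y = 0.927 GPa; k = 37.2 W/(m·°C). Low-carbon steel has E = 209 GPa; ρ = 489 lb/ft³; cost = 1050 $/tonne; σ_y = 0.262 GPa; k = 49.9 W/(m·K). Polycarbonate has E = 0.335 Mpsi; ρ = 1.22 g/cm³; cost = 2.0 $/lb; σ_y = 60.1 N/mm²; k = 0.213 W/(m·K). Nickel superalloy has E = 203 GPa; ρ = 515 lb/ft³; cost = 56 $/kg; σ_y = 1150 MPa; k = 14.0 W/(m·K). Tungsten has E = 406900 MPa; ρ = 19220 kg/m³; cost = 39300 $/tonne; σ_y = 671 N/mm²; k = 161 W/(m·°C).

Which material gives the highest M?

Screen on constraints: cost ≤ 48 $/kg; σ_y ≥ 161 MPa; k ≥ 43.5 W/(m·K). Survivors: low-carbon steel, tungsten.
Convert each candidate to consistent units, then evaluate M:
  low-carbon steel: E = 209.0 GPa, ρ = 7833 kg/m³
  tungsten: E = 406.9 GPa, ρ = 19220 kg/m³
  low-carbon steel: M = 0.758×10⁻³
  tungsten: M = 0.386×10⁻³
Low-carbon steel ranks first.

low-carbon steel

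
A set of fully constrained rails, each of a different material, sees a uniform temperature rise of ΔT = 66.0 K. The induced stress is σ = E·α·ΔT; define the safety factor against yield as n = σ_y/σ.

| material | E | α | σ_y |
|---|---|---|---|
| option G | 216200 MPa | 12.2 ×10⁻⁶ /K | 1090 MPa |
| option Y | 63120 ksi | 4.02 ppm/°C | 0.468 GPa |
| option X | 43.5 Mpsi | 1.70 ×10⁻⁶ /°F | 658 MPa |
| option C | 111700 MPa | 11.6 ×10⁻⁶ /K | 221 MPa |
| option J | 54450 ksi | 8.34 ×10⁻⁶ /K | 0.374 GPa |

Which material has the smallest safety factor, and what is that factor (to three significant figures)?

option J, n = 1.81

Converting E to GPa, α to ×10⁻⁶/K, σ_y to MPa, then σ and n for each:
  option G: E = 216.2, α = 12.2, σ_y = 1090 → σ = 174 MPa, n = 6.26
  option Y: E = 435.2, α = 4.02, σ_y = 468.0 → σ = 115 MPa, n = 4.05
  option X: E = 299.9, α = 3.06, σ_y = 658.0 → σ = 60.6 MPa, n = 10.9
  option C: E = 111.7, α = 11.6, σ_y = 221.0 → σ = 85.5 MPa, n = 2.58
  option J: E = 375.4, α = 8.34, σ_y = 374.0 → σ = 207 MPa, n = 1.81
Smallest n: option J with n = 1.81.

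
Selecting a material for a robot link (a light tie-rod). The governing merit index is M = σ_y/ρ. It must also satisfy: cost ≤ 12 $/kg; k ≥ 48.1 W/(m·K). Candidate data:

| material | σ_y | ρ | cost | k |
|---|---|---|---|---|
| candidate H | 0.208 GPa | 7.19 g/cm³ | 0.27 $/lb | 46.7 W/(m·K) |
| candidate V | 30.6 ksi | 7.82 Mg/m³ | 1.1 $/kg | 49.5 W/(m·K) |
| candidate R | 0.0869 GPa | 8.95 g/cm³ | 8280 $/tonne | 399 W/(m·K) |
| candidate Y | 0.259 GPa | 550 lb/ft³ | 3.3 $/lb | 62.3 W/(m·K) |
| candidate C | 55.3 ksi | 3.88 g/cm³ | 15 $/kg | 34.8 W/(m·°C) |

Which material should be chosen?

candidate Y

Screen on constraints: cost ≤ 12 $/kg; k ≥ 48.1 W/(m·K). Survivors: candidate V, candidate R, candidate Y.
After converting to SI:
  candidate V: σ_y = 211.0 MPa, ρ = 7820 kg/m³
  candidate R: σ_y = 86.90 MPa, ρ = 8950 kg/m³
  candidate Y: σ_y = 259.0 MPa, ρ = 8810 kg/m³
  candidate Y: M = 29.4 kN·m/kg
  candidate V: M = 27.0 kN·m/kg
  candidate R: M = 9.71 kN·m/kg
The maximum is for candidate Y.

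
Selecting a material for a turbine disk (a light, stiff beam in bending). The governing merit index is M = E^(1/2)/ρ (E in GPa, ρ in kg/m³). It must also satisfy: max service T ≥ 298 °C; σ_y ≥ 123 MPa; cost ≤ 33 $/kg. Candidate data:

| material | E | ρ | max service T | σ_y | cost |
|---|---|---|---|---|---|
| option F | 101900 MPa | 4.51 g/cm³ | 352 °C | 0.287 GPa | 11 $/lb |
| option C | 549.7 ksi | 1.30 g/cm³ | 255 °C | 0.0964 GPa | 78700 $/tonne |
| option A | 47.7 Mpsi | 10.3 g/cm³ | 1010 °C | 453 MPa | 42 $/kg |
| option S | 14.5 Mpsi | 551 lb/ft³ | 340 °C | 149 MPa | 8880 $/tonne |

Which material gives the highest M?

option F

Screen on constraints: max service T ≥ 298 °C; σ_y ≥ 123 MPa; cost ≤ 33 $/kg. Survivors: option F, option S.
Convert each candidate to consistent units, then evaluate M:
  option F: E = 101.9 GPa, ρ = 4510 kg/m³
  option S: E = 99.97 GPa, ρ = 8826 kg/m³
  option F: M = 2.24×10⁻³
  option S: M = 1.13×10⁻³
Option F ranks first.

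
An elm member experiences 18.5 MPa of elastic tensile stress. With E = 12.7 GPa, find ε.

ε = σ/E = 18.5 / 12700 = 1.46×10⁻³.

1.46×10⁻³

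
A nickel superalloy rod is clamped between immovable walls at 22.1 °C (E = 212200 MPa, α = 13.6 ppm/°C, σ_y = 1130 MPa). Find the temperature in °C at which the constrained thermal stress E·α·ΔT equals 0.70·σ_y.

296 °C

E = 212200 MPa = 212.2 GPa.
E·α·ΔT = 791.0 MPa ⇒ ΔT = 791.0 / (212.2×10³ × 13.6×10⁻⁶) = 274.1 K.
T = 22.1 + 274.1 = 296.2 °C.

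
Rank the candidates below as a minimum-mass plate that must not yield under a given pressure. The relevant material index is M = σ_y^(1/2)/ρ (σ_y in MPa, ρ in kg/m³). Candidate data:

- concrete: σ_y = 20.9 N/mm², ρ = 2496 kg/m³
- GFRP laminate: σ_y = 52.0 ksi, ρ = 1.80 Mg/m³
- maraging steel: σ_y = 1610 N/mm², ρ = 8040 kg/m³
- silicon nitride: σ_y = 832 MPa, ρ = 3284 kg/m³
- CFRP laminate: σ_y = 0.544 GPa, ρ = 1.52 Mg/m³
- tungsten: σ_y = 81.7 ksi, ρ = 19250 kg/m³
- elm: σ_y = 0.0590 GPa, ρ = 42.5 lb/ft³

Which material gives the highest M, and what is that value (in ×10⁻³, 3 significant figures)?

After converting to SI:
  concrete: σ_y = 20.90 MPa, ρ = 2496 kg/m³
  GFRP laminate: σ_y = 358.5 MPa, ρ = 1800 kg/m³
  maraging steel: σ_y = 1610 MPa, ρ = 8040 kg/m³
  silicon nitride: σ_y = 832.0 MPa, ρ = 3284 kg/m³
  CFRP laminate: σ_y = 544.0 MPa, ρ = 1520 kg/m³
  tungsten: σ_y = 563.3 MPa, ρ = 19250 kg/m³
  elm: σ_y = 59.00 MPa, ρ = 680.8 kg/m³
  CFRP laminate: M = 15.3×10⁻³
  elm: M = 11.3×10⁻³
  GFRP laminate: M = 10.5×10⁻³
  silicon nitride: M = 8.78×10⁻³
  maraging steel: M = 4.99×10⁻³
  concrete: M = 1.83×10⁻³
  tungsten: M = 1.23×10⁻³
CFRP laminate ranks first.

CFRP laminate, M = 15.3×10⁻³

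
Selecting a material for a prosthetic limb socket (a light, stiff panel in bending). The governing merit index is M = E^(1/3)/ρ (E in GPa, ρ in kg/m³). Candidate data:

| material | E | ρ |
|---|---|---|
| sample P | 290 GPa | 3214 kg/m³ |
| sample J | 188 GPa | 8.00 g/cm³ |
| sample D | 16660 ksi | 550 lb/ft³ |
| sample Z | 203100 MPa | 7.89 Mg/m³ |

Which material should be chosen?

sample P

Convert each candidate to consistent units, then evaluate M:
  sample P: E = 290.0 GPa, ρ = 3214 kg/m³
  sample J: E = 188.0 GPa, ρ = 8000 kg/m³
  sample D: E = 114.9 GPa, ρ = 8810 kg/m³
  sample Z: E = 203.1 GPa, ρ = 7890 kg/m³
  sample P: M = 2.06×10⁻³
  sample Z: M = 0.745×10⁻³
  sample J: M = 0.716×10⁻³
  sample D: M = 0.552×10⁻³
Sample P ranks first.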